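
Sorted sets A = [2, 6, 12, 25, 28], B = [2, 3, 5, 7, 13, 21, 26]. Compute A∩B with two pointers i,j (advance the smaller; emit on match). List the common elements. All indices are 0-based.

intersection = [2]

i=0 j=0: 2==2 emit, i++,j++
i=1 j=1: 6>3, j++
i=1 j=2: 6>5, j++
i=1 j=3: 6<7, i++
i=2 j=3: 12>7, j++
i=2 j=4: 12<13, i++
i=3 j=4: 25>13, j++
i=3 j=5: 25>21, j++
i=3 j=6: 25<26, i++
i=4 j=6: 28>26, j++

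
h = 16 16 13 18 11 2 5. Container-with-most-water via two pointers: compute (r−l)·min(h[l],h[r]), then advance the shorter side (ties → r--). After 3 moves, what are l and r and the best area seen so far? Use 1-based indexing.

[1,7] min(16,5)*6=30 best=30 * → r--
[1,6] min(16,2)*5=10 best=30 → r--
[1,5] min(16,11)*4=44 best=44 * → r--

l=1, r=4, best area=44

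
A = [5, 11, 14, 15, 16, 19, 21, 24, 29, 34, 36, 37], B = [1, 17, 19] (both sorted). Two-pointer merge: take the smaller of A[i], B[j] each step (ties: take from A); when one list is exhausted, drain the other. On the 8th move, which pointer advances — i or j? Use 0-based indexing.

i

i=0 j=0: A[i]=5>B[j]=1 take 1, j++
i=0 j=1: A[i]=5<=B[j]=17 take 5, i++
i=1 j=1: A[i]=11<=B[j]=17 take 11, i++
i=2 j=1: A[i]=14<=B[j]=17 take 14, i++
i=3 j=1: A[i]=15<=B[j]=17 take 15, i++
i=4 j=1: A[i]=16<=B[j]=17 take 16, i++
i=5 j=1: A[i]=19>B[j]=17 take 17, j++
i=5 j=2: A[i]=19<=B[j]=19 take 19, i++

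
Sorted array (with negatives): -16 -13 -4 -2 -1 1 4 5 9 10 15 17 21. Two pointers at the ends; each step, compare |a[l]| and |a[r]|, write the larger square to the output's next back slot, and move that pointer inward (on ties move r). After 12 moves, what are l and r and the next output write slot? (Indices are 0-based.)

l=4, r=4, next write slot=0

l=0 r=12: |-16|<=|21| out[12]=441, r--
l=0 r=11: |-16|<=|17| out[11]=289, r--
l=0 r=10: |-16|>|15| out[10]=256, l++
l=1 r=10: |-13|<=|15| out[9]=225, r--
l=1 r=9: |-13|>|10| out[8]=169, l++
l=2 r=9: |-4|<=|10| out[7]=100, r--
l=2 r=8: |-4|<=|9| out[6]=81, r--
l=2 r=7: |-4|<=|5| out[5]=25, r--
l=2 r=6: |-4|<=|4| out[4]=16, r--
l=2 r=5: |-4|>|1| out[3]=16, l++
l=3 r=5: |-2|>|1| out[2]=4, l++
l=4 r=5: |-1|<=|1| out[1]=1, r--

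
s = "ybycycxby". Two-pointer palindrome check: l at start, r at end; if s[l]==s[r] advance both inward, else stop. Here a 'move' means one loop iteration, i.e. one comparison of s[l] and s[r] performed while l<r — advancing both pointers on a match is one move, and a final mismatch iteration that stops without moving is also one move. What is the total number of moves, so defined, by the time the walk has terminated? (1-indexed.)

3 moves

l=1 r=9: 'y'=='y', l++,r--
l=2 r=8: 'b'=='b', l++,r--
l=3 r=7: 'y'!='x', stop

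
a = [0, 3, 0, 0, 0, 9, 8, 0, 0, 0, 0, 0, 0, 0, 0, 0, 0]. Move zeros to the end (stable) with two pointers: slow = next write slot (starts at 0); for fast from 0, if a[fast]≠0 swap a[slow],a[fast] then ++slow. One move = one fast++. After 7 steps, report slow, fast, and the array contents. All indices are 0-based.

slow=0 fast=0: a[fast]=0, fast++
slow=0 fast=1: a[fast]=3≠0 swap→a[0]=3, slow++,fast++
slow=1 fast=2: a[fast]=0, fast++
slow=1 fast=3: a[fast]=0, fast++
slow=1 fast=4: a[fast]=0, fast++
slow=1 fast=5: a[fast]=9≠0 swap→a[1]=9, slow++,fast++
slow=2 fast=6: a[fast]=8≠0 swap→a[2]=8, slow++,fast++

slow=3, fast=7, a=[3, 9, 8, 0, 0, 0, 0, 0, 0, 0, 0, 0, 0, 0, 0, 0, 0]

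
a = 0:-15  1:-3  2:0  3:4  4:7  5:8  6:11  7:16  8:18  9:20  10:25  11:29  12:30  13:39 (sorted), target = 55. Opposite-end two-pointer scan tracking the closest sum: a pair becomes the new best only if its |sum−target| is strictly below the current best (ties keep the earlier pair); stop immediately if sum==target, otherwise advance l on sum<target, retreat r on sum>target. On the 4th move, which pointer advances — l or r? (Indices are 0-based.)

l=0 r=13: -15+39=24 d=31 *, l++
l=1 r=13: -3+39=36 d=19 *, l++
l=2 r=13: 0+39=39 d=16 *, l++
l=3 r=13: 4+39=43 d=12 *, l++

l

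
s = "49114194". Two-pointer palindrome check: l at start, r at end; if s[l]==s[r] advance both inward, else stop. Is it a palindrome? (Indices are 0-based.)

not a palindrome (mismatch at 3,4)

l=0 r=7: '4'=='4', l++,r--
l=1 r=6: '9'=='9', l++,r--
l=2 r=5: '1'=='1', l++,r--
l=3 r=4: '1'!='4', stop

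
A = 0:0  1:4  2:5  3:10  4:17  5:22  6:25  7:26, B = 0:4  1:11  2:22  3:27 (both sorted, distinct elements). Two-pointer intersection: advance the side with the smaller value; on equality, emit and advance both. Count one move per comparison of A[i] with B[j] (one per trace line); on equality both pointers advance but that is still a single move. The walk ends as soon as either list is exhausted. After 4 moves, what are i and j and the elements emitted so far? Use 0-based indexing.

i=4, j=1, emitted=[4]

[i=0,j=0] 0<4 → i++
[i=1,j=0] 4==4 emit → i++,j++
[i=2,j=1] 5<11 → i++
[i=3,j=1] 10<11 → i++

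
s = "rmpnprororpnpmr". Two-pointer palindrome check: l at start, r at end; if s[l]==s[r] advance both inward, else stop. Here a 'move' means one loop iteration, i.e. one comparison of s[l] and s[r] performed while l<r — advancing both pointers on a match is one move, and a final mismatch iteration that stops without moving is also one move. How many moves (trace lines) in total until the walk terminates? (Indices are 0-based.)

7 moves

[0,14] 'r'=='r' → l++,r--
[1,13] 'm'=='m' → l++,r--
[2,12] 'p'=='p' → l++,r--
[3,11] 'n'=='n' → l++,r--
[4,10] 'p'=='p' → l++,r--
[5,9] 'r'=='r' → l++,r--
[6,8] 'o'=='o' → l++,r--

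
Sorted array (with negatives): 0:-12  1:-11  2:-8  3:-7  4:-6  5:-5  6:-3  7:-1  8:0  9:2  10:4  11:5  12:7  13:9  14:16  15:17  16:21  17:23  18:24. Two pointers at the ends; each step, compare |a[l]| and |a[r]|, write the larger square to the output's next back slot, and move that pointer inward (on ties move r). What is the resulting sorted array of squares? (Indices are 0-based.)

l=0 r=18: |-12|<=|24| out[18]=576, r--
l=0 r=17: |-12|<=|23| out[17]=529, r--
l=0 r=16: |-12|<=|21| out[16]=441, r--
l=0 r=15: |-12|<=|17| out[15]=289, r--
l=0 r=14: |-12|<=|16| out[14]=256, r--
l=0 r=13: |-12|>|9| out[13]=144, l++
l=1 r=13: |-11|>|9| out[12]=121, l++
l=2 r=13: |-8|<=|9| out[11]=81, r--
l=2 r=12: |-8|>|7| out[10]=64, l++
l=3 r=12: |-7|<=|7| out[9]=49, r--
l=3 r=11: |-7|>|5| out[8]=49, l++
l=4 r=11: |-6|>|5| out[7]=36, l++
l=5 r=11: |-5|<=|5| out[6]=25, r--
l=5 r=10: |-5|>|4| out[5]=25, l++
l=6 r=10: |-3|<=|4| out[4]=16, r--
l=6 r=9: |-3|>|2| out[3]=9, l++
l=7 r=9: |-1|<=|2| out[2]=4, r--
l=7 r=8: |-1|>|0| out[1]=1, l++
l=8 r=8: |0|<=|0| out[0]=0, r--

[0, 1, 4, 9, 16, 25, 25, 36, 49, 49, 64, 81, 121, 144, 256, 289, 441, 529, 576]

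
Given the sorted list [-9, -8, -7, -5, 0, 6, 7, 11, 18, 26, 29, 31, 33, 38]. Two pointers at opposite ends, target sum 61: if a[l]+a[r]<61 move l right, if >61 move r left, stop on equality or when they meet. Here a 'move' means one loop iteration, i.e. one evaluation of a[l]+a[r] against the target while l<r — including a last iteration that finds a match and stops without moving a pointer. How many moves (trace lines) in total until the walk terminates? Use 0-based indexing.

13 moves

[0,13] -9+38=29 <61 → l++
[1,13] -8+38=30 <61 → l++
[2,13] -7+38=31 <61 → l++
[3,13] -5+38=33 <61 → l++
[4,13] 0+38=38 <61 → l++
[5,13] 6+38=44 <61 → l++
[6,13] 7+38=45 <61 → l++
[7,13] 11+38=49 <61 → l++
[8,13] 18+38=56 <61 → l++
[9,13] 26+38=64 >61 → r--
[9,12] 26+33=59 <61 → l++
[10,12] 29+33=62 >61 → r--
[10,11] 29+31=60 <61 → l++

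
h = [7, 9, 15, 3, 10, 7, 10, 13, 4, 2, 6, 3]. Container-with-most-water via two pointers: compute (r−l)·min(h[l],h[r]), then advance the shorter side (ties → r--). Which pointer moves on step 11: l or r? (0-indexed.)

r

l=0 r=11: min(7,3)*11=33 best=33 *, r--
l=0 r=10: min(7,6)*10=60 best=60 *, r--
l=0 r=9: min(7,2)*9=18 best=60, r--
l=0 r=8: min(7,4)*8=32 best=60, r--
l=0 r=7: min(7,13)*7=49 best=60, l++
l=1 r=7: min(9,13)*6=54 best=60, l++
l=2 r=7: min(15,13)*5=65 best=65 *, r--
l=2 r=6: min(15,10)*4=40 best=65, r--
l=2 r=5: min(15,7)*3=21 best=65, r--
l=2 r=4: min(15,10)*2=20 best=65, r--
l=2 r=3: min(15,3)*1=3 best=65, r--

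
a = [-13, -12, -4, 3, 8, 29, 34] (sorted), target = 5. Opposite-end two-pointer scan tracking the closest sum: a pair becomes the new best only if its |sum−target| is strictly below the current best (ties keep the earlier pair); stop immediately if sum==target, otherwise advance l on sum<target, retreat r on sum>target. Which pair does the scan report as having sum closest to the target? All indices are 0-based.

[0,6] -13+34=21 d=16 * → r--
[0,5] -13+29=16 d=11 * → r--
[0,4] -13+8=-5 d=10 * → l++
[1,4] -12+8=-4 d=9 * → l++
[2,4] -4+8=4 d=1 * → l++
[3,4] 3+8=11 d=6 → r--

pair (-4, 8) with sum 4 (|Δ|=1)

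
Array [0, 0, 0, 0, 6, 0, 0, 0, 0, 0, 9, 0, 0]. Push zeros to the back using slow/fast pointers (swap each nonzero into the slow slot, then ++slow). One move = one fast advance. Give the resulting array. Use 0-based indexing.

[6, 9, 0, 0, 0, 0, 0, 0, 0, 0, 0, 0, 0]

slow=0 fast=0: a[fast]=0, fast++
slow=0 fast=1: a[fast]=0, fast++
slow=0 fast=2: a[fast]=0, fast++
slow=0 fast=3: a[fast]=0, fast++
slow=0 fast=4: a[fast]=6≠0 swap→a[0]=6, slow++,fast++
slow=1 fast=5: a[fast]=0, fast++
slow=1 fast=6: a[fast]=0, fast++
slow=1 fast=7: a[fast]=0, fast++
slow=1 fast=8: a[fast]=0, fast++
slow=1 fast=9: a[fast]=0, fast++
slow=1 fast=10: a[fast]=9≠0 swap→a[1]=9, slow++,fast++
slow=2 fast=11: a[fast]=0, fast++
slow=2 fast=12: a[fast]=0, fast++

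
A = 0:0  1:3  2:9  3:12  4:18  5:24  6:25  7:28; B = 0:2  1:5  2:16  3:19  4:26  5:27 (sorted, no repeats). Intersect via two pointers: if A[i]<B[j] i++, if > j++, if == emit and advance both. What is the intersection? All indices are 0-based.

intersection = []

[i=0,j=0] 0<2 → i++
[i=1,j=0] 3>2 → j++
[i=1,j=1] 3<5 → i++
[i=2,j=1] 9>5 → j++
[i=2,j=2] 9<16 → i++
[i=3,j=2] 12<16 → i++
[i=4,j=2] 18>16 → j++
[i=4,j=3] 18<19 → i++
[i=5,j=3] 24>19 → j++
[i=5,j=4] 24<26 → i++
[i=6,j=4] 25<26 → i++
[i=7,j=4] 28>26 → j++
[i=7,j=5] 28>27 → j++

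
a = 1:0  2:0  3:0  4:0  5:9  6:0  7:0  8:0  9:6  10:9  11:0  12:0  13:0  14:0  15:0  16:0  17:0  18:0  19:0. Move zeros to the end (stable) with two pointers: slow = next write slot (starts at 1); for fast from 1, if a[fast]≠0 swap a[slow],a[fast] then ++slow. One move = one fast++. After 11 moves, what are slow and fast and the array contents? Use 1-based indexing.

slow=4, fast=12, a=[9, 6, 9, 0, 0, 0, 0, 0, 0, 0, 0, 0, 0, 0, 0, 0, 0, 0, 0]

(s=1,f=1) a[fast]=0 → fast++
(s=1,f=2) a[fast]=0 → fast++
(s=1,f=3) a[fast]=0 → fast++
(s=1,f=4) a[fast]=0 → fast++
(s=1,f=5) a[fast]=9≠0 swap→a[1]=9 → slow++,fast++
(s=2,f=6) a[fast]=0 → fast++
(s=2,f=7) a[fast]=0 → fast++
(s=2,f=8) a[fast]=0 → fast++
(s=2,f=9) a[fast]=6≠0 swap→a[2]=6 → slow++,fast++
(s=3,f=10) a[fast]=9≠0 swap→a[3]=9 → slow++,fast++
(s=4,f=11) a[fast]=0 → fast++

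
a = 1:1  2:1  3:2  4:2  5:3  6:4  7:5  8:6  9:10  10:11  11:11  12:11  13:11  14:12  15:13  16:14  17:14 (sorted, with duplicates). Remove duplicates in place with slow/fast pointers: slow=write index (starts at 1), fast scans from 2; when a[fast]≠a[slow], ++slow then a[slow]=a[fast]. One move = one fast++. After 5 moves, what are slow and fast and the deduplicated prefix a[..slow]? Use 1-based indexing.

slow=1 fast=2: a[fast]=1=a[slow] dup, fast++
slow=1 fast=3: a[fast]=2≠a[slow]=1 write a[2]=2, slow++,fast++
slow=2 fast=4: a[fast]=2=a[slow] dup, fast++
slow=2 fast=5: a[fast]=3≠a[slow]=2 write a[3]=3, slow++,fast++
slow=3 fast=6: a[fast]=4≠a[slow]=3 write a[4]=4, slow++,fast++

slow=4, fast=7, prefix=[1, 2, 3, 4]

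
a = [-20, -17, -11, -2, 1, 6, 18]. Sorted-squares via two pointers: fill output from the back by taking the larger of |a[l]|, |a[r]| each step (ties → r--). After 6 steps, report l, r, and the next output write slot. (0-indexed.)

l=4, r=4, next write slot=0

[0,6] |-20|>|18| out[6]=400 → l++
[1,6] |-17|<=|18| out[5]=324 → r--
[1,5] |-17|>|6| out[4]=289 → l++
[2,5] |-11|>|6| out[3]=121 → l++
[3,5] |-2|<=|6| out[2]=36 → r--
[3,4] |-2|>|1| out[1]=4 → l++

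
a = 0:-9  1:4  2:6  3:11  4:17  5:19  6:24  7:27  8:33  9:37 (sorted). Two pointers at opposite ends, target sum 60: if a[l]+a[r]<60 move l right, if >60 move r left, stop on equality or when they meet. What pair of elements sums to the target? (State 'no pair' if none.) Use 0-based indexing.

(27, 33)

[0,9] -9+37=28 <60 → l++
[1,9] 4+37=41 <60 → l++
[2,9] 6+37=43 <60 → l++
[3,9] 11+37=48 <60 → l++
[4,9] 17+37=54 <60 → l++
[5,9] 19+37=56 <60 → l++
[6,9] 24+37=61 >60 → r--
[6,8] 24+33=57 <60 → l++
[7,8] 27+33=60 → found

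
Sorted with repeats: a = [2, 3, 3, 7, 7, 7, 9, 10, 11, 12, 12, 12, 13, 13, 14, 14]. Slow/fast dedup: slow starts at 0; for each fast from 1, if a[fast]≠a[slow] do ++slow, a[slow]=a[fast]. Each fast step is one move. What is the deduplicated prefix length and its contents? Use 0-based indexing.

slow=0 fast=1: a[fast]=3≠a[slow]=2 write a[1]=3, slow++,fast++
slow=1 fast=2: a[fast]=3=a[slow] dup, fast++
slow=1 fast=3: a[fast]=7≠a[slow]=3 write a[2]=7, slow++,fast++
slow=2 fast=4: a[fast]=7=a[slow] dup, fast++
slow=2 fast=5: a[fast]=7=a[slow] dup, fast++
slow=2 fast=6: a[fast]=9≠a[slow]=7 write a[3]=9, slow++,fast++
slow=3 fast=7: a[fast]=10≠a[slow]=9 write a[4]=10, slow++,fast++
slow=4 fast=8: a[fast]=11≠a[slow]=10 write a[5]=11, slow++,fast++
slow=5 fast=9: a[fast]=12≠a[slow]=11 write a[6]=12, slow++,fast++
slow=6 fast=10: a[fast]=12=a[slow] dup, fast++
slow=6 fast=11: a[fast]=12=a[slow] dup, fast++
slow=6 fast=12: a[fast]=13≠a[slow]=12 write a[7]=13, slow++,fast++
slow=7 fast=13: a[fast]=13=a[slow] dup, fast++
slow=7 fast=14: a[fast]=14≠a[slow]=13 write a[8]=14, slow++,fast++
slow=8 fast=15: a[fast]=14=a[slow] dup, fast++

length 9; prefix = [2, 3, 7, 9, 10, 11, 12, 13, 14]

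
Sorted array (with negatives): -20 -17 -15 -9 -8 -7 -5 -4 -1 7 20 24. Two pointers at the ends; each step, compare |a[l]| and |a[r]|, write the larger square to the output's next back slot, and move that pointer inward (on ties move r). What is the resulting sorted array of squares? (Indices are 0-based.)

[0,11] |-20|<=|24| out[11]=576 → r--
[0,10] |-20|<=|20| out[10]=400 → r--
[0,9] |-20|>|7| out[9]=400 → l++
[1,9] |-17|>|7| out[8]=289 → l++
[2,9] |-15|>|7| out[7]=225 → l++
[3,9] |-9|>|7| out[6]=81 → l++
[4,9] |-8|>|7| out[5]=64 → l++
[5,9] |-7|<=|7| out[4]=49 → r--
[5,8] |-7|>|-1| out[3]=49 → l++
[6,8] |-5|>|-1| out[2]=25 → l++
[7,8] |-4|>|-1| out[1]=16 → l++
[8,8] |-1|<=|-1| out[0]=1 → r--

[1, 16, 25, 49, 49, 64, 81, 225, 289, 400, 400, 576]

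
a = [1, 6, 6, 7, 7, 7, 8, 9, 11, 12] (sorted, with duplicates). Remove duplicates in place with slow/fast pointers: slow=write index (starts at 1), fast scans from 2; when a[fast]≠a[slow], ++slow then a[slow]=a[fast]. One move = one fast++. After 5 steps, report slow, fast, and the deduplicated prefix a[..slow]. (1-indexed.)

slow=1 fast=2: a[fast]=6≠a[slow]=1 write a[2]=6, slow++,fast++
slow=2 fast=3: a[fast]=6=a[slow] dup, fast++
slow=2 fast=4: a[fast]=7≠a[slow]=6 write a[3]=7, slow++,fast++
slow=3 fast=5: a[fast]=7=a[slow] dup, fast++
slow=3 fast=6: a[fast]=7=a[slow] dup, fast++

slow=3, fast=7, prefix=[1, 6, 7]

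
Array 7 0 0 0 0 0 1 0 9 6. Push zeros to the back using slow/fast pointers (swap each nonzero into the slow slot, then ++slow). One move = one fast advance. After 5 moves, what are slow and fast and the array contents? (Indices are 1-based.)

slow=2, fast=6, a=[7, 0, 0, 0, 0, 0, 1, 0, 9, 6]

slow=1 fast=1: a[fast]=7≠0 swap→a[1]=7, slow++,fast++
slow=2 fast=2: a[fast]=0, fast++
slow=2 fast=3: a[fast]=0, fast++
slow=2 fast=4: a[fast]=0, fast++
slow=2 fast=5: a[fast]=0, fast++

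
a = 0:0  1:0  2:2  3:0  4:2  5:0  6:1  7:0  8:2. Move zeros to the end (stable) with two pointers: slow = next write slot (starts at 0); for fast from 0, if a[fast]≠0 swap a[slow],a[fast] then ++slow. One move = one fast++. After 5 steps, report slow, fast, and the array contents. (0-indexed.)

(s=0,f=0) a[fast]=0 → fast++
(s=0,f=1) a[fast]=0 → fast++
(s=0,f=2) a[fast]=2≠0 swap→a[0]=2 → slow++,fast++
(s=1,f=3) a[fast]=0 → fast++
(s=1,f=4) a[fast]=2≠0 swap→a[1]=2 → slow++,fast++

slow=2, fast=5, a=[2, 2, 0, 0, 0, 0, 1, 0, 2]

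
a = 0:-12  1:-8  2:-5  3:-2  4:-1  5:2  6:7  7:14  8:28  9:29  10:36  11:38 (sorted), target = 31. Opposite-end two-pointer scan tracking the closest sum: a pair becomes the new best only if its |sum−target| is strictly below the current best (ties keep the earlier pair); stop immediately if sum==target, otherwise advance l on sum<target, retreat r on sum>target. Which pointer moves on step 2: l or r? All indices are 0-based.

[0,11] -12+38=26 d=5 * → l++
[1,11] -8+38=30 d=1 * → l++

l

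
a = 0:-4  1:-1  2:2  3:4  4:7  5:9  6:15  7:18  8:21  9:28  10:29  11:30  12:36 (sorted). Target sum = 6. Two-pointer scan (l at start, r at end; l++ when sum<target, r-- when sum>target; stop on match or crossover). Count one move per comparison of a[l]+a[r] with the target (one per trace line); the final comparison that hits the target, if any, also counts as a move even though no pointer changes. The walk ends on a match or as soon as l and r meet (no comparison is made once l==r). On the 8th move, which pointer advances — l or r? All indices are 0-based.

l=0 r=12: -4+36=32 >6, r--
l=0 r=11: -4+30=26 >6, r--
l=0 r=10: -4+29=25 >6, r--
l=0 r=9: -4+28=24 >6, r--
l=0 r=8: -4+21=17 >6, r--
l=0 r=7: -4+18=14 >6, r--
l=0 r=6: -4+15=11 >6, r--
l=0 r=5: -4+9=5 <6, l++

l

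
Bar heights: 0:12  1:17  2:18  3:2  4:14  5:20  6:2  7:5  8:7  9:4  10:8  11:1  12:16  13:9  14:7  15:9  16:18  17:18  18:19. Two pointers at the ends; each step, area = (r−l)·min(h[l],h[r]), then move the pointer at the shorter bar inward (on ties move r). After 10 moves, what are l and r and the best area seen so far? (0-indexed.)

[0,18] min(12,19)*18=216 best=216 * → l++
[1,18] min(17,19)*17=289 best=289 * → l++
[2,18] min(18,19)*16=288 best=289 → l++
[3,18] min(2,19)*15=30 best=289 → l++
[4,18] min(14,19)*14=196 best=289 → l++
[5,18] min(20,19)*13=247 best=289 → r--
[5,17] min(20,18)*12=216 best=289 → r--
[5,16] min(20,18)*11=198 best=289 → r--
[5,15] min(20,9)*10=90 best=289 → r--
[5,14] min(20,7)*9=63 best=289 → r--

l=5, r=13, best area=289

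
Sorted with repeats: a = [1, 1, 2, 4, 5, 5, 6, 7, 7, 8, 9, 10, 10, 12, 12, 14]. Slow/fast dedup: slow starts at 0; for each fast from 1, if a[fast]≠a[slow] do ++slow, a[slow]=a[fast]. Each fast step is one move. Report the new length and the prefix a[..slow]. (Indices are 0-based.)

length 11; prefix = [1, 2, 4, 5, 6, 7, 8, 9, 10, 12, 14]

(s=0,f=1) a[fast]=1=a[slow] dup → fast++
(s=0,f=2) a[fast]=2≠a[slow]=1 write a[1]=2 → slow++,fast++
(s=1,f=3) a[fast]=4≠a[slow]=2 write a[2]=4 → slow++,fast++
(s=2,f=4) a[fast]=5≠a[slow]=4 write a[3]=5 → slow++,fast++
(s=3,f=5) a[fast]=5=a[slow] dup → fast++
(s=3,f=6) a[fast]=6≠a[slow]=5 write a[4]=6 → slow++,fast++
(s=4,f=7) a[fast]=7≠a[slow]=6 write a[5]=7 → slow++,fast++
(s=5,f=8) a[fast]=7=a[slow] dup → fast++
(s=5,f=9) a[fast]=8≠a[slow]=7 write a[6]=8 → slow++,fast++
(s=6,f=10) a[fast]=9≠a[slow]=8 write a[7]=9 → slow++,fast++
(s=7,f=11) a[fast]=10≠a[slow]=9 write a[8]=10 → slow++,fast++
(s=8,f=12) a[fast]=10=a[slow] dup → fast++
(s=8,f=13) a[fast]=12≠a[slow]=10 write a[9]=12 → slow++,fast++
(s=9,f=14) a[fast]=12=a[slow] dup → fast++
(s=9,f=15) a[fast]=14≠a[slow]=12 write a[10]=14 → slow++,fast++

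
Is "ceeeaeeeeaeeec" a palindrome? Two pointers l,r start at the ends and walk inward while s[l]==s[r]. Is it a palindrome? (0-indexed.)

palindrome

l=0 r=13: 'c'=='c', l++,r--
l=1 r=12: 'e'=='e', l++,r--
l=2 r=11: 'e'=='e', l++,r--
l=3 r=10: 'e'=='e', l++,r--
l=4 r=9: 'a'=='a', l++,r--
l=5 r=8: 'e'=='e', l++,r--
l=6 r=7: 'e'=='e', l++,r--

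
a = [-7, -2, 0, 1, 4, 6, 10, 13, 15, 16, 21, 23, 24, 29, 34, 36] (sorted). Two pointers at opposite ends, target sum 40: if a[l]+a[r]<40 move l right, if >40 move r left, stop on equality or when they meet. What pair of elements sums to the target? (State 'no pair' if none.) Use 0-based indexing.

(4, 36)

[0,15] -7+36=29 <40 → l++
[1,15] -2+36=34 <40 → l++
[2,15] 0+36=36 <40 → l++
[3,15] 1+36=37 <40 → l++
[4,15] 4+36=40 → found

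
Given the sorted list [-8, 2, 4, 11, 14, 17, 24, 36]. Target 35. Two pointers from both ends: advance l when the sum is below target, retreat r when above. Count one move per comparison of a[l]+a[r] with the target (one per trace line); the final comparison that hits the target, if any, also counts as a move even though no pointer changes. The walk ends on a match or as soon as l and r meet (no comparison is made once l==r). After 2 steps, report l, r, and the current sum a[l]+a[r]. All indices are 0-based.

l=1, r=6, sum=26

[0,7] -8+36=28 <35 → l++
[1,7] 2+36=38 >35 → r--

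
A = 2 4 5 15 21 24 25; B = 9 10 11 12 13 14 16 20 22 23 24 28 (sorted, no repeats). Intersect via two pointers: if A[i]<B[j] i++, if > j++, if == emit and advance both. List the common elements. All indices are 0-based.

intersection = [24]

[i=0,j=0] 2<9 → i++
[i=1,j=0] 4<9 → i++
[i=2,j=0] 5<9 → i++
[i=3,j=0] 15>9 → j++
[i=3,j=1] 15>10 → j++
[i=3,j=2] 15>11 → j++
[i=3,j=3] 15>12 → j++
[i=3,j=4] 15>13 → j++
[i=3,j=5] 15>14 → j++
[i=3,j=6] 15<16 → i++
[i=4,j=6] 21>16 → j++
[i=4,j=7] 21>20 → j++
[i=4,j=8] 21<22 → i++
[i=5,j=8] 24>22 → j++
[i=5,j=9] 24>23 → j++
[i=5,j=10] 24==24 emit → i++,j++
[i=6,j=11] 25<28 → i++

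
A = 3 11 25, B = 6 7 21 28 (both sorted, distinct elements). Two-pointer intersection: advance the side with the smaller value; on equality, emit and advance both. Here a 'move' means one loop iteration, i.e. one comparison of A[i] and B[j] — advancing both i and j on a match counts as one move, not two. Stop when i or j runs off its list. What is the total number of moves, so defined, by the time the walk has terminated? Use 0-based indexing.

6 moves

i=0 j=0: 3<6, i++
i=1 j=0: 11>6, j++
i=1 j=1: 11>7, j++
i=1 j=2: 11<21, i++
i=2 j=2: 25>21, j++
i=2 j=3: 25<28, i++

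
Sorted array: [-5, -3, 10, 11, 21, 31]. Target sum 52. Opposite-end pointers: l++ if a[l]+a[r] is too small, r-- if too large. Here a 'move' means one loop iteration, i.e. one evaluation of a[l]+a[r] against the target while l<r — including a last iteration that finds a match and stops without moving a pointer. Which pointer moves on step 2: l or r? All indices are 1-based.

[1,6] -5+31=26 <52 → l++
[2,6] -3+31=28 <52 → l++

l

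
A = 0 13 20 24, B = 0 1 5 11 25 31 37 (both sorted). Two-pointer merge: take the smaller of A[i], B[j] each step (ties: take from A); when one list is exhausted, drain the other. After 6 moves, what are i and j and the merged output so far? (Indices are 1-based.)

i=3, j=5, merged so far=[0, 0, 1, 5, 11, 13]

i=1 j=1: A[i]=0<=B[j]=0 take 0, i++
i=2 j=1: A[i]=13>B[j]=0 take 0, j++
i=2 j=2: A[i]=13>B[j]=1 take 1, j++
i=2 j=3: A[i]=13>B[j]=5 take 5, j++
i=2 j=4: A[i]=13>B[j]=11 take 11, j++
i=2 j=5: A[i]=13<=B[j]=25 take 13, i++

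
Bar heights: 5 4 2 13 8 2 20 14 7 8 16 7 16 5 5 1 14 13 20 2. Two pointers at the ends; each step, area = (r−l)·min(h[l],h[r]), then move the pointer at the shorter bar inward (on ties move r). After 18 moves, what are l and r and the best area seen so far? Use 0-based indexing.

l=0 r=19: min(5,2)*19=38 best=38 *, r--
l=0 r=18: min(5,20)*18=90 best=90 *, l++
l=1 r=18: min(4,20)*17=68 best=90, l++
l=2 r=18: min(2,20)*16=32 best=90, l++
l=3 r=18: min(13,20)*15=195 best=195 *, l++
l=4 r=18: min(8,20)*14=112 best=195, l++
l=5 r=18: min(2,20)*13=26 best=195, l++
l=6 r=18: min(20,20)*12=240 best=240 *, r--
l=6 r=17: min(20,13)*11=143 best=240, r--
l=6 r=16: min(20,14)*10=140 best=240, r--
l=6 r=15: min(20,1)*9=9 best=240, r--
l=6 r=14: min(20,5)*8=40 best=240, r--
l=6 r=13: min(20,5)*7=35 best=240, r--
l=6 r=12: min(20,16)*6=96 best=240, r--
l=6 r=11: min(20,7)*5=35 best=240, r--
l=6 r=10: min(20,16)*4=64 best=240, r--
l=6 r=9: min(20,8)*3=24 best=240, r--
l=6 r=8: min(20,7)*2=14 best=240, r--

l=6, r=7, best area=240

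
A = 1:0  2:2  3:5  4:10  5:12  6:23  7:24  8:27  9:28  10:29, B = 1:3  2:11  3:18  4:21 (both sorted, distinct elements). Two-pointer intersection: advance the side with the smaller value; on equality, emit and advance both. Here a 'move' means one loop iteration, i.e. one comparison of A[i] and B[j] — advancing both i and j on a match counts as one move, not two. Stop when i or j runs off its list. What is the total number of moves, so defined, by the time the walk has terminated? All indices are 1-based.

9 moves

[i=1,j=1] 0<3 → i++
[i=2,j=1] 2<3 → i++
[i=3,j=1] 5>3 → j++
[i=3,j=2] 5<11 → i++
[i=4,j=2] 10<11 → i++
[i=5,j=2] 12>11 → j++
[i=5,j=3] 12<18 → i++
[i=6,j=3] 23>18 → j++
[i=6,j=4] 23>21 → j++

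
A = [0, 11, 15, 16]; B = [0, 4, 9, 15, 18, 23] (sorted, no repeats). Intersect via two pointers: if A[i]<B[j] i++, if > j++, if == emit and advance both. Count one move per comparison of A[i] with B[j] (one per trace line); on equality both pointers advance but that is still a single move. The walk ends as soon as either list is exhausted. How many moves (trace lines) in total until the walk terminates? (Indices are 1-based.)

i=1 j=1: 0==0 emit, i++,j++
i=2 j=2: 11>4, j++
i=2 j=3: 11>9, j++
i=2 j=4: 11<15, i++
i=3 j=4: 15==15 emit, i++,j++
i=4 j=5: 16<18, i++

6 moves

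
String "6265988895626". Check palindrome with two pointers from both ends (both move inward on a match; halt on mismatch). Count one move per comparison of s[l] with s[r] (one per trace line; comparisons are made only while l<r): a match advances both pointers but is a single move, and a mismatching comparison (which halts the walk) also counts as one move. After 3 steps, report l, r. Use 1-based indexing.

l=4, r=10

l=1 r=13: '6'=='6', l++,r--
l=2 r=12: '2'=='2', l++,r--
l=3 r=11: '6'=='6', l++,r--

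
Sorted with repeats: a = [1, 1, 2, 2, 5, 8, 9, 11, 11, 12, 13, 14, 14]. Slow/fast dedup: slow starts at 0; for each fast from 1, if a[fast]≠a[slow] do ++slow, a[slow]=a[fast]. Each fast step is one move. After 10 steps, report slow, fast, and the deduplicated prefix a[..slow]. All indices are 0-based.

slow=7, fast=11, prefix=[1, 2, 5, 8, 9, 11, 12, 13]

slow=0 fast=1: a[fast]=1=a[slow] dup, fast++
slow=0 fast=2: a[fast]=2≠a[slow]=1 write a[1]=2, slow++,fast++
slow=1 fast=3: a[fast]=2=a[slow] dup, fast++
slow=1 fast=4: a[fast]=5≠a[slow]=2 write a[2]=5, slow++,fast++
slow=2 fast=5: a[fast]=8≠a[slow]=5 write a[3]=8, slow++,fast++
slow=3 fast=6: a[fast]=9≠a[slow]=8 write a[4]=9, slow++,fast++
slow=4 fast=7: a[fast]=11≠a[slow]=9 write a[5]=11, slow++,fast++
slow=5 fast=8: a[fast]=11=a[slow] dup, fast++
slow=5 fast=9: a[fast]=12≠a[slow]=11 write a[6]=12, slow++,fast++
slow=6 fast=10: a[fast]=13≠a[slow]=12 write a[7]=13, slow++,fast++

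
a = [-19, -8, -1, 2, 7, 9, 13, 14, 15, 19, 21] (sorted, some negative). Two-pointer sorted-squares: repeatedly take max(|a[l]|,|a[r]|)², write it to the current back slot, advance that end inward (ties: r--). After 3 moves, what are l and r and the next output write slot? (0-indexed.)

l=0 r=10: |-19|<=|21| out[10]=441, r--
l=0 r=9: |-19|<=|19| out[9]=361, r--
l=0 r=8: |-19|>|15| out[8]=361, l++

l=1, r=8, next write slot=7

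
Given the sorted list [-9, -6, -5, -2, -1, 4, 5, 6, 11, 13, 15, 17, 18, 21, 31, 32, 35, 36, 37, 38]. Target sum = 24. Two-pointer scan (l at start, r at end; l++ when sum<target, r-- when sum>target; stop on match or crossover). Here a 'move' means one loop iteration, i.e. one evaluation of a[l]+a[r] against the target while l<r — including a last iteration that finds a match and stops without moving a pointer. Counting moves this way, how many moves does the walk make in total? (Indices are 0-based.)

15 moves

l=0 r=19: -9+38=29 >24, r--
l=0 r=18: -9+37=28 >24, r--
l=0 r=17: -9+36=27 >24, r--
l=0 r=16: -9+35=26 >24, r--
l=0 r=15: -9+32=23 <24, l++
l=1 r=15: -6+32=26 >24, r--
l=1 r=14: -6+31=25 >24, r--
l=1 r=13: -6+21=15 <24, l++
l=2 r=13: -5+21=16 <24, l++
l=3 r=13: -2+21=19 <24, l++
l=4 r=13: -1+21=20 <24, l++
l=5 r=13: 4+21=25 >24, r--
l=5 r=12: 4+18=22 <24, l++
l=6 r=12: 5+18=23 <24, l++
l=7 r=12: 6+18=24, found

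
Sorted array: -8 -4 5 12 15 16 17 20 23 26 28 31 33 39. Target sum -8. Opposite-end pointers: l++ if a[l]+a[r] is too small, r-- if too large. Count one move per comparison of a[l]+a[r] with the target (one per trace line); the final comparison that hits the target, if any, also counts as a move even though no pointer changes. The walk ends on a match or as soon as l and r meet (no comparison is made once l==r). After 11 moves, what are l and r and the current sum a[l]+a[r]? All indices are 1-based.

[1,14] -8+39=31 >-8 → r--
[1,13] -8+33=25 >-8 → r--
[1,12] -8+31=23 >-8 → r--
[1,11] -8+28=20 >-8 → r--
[1,10] -8+26=18 >-8 → r--
[1,9] -8+23=15 >-8 → r--
[1,8] -8+20=12 >-8 → r--
[1,7] -8+17=9 >-8 → r--
[1,6] -8+16=8 >-8 → r--
[1,5] -8+15=7 >-8 → r--
[1,4] -8+12=4 >-8 → r--

l=1, r=3, sum=-3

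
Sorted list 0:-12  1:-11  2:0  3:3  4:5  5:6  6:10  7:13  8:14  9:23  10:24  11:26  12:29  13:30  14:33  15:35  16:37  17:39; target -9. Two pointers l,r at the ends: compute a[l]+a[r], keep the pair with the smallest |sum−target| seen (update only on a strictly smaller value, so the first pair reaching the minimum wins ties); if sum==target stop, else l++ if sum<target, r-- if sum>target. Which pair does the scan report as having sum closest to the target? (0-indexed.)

pair (-12, 3) with sum -9 (|Δ|=0)

l=0 r=17: -12+39=27 d=36 *, r--
l=0 r=16: -12+37=25 d=34 *, r--
l=0 r=15: -12+35=23 d=32 *, r--
l=0 r=14: -12+33=21 d=30 *, r--
l=0 r=13: -12+30=18 d=27 *, r--
l=0 r=12: -12+29=17 d=26 *, r--
l=0 r=11: -12+26=14 d=23 *, r--
l=0 r=10: -12+24=12 d=21 *, r--
l=0 r=9: -12+23=11 d=20 *, r--
l=0 r=8: -12+14=2 d=11 *, r--
l=0 r=7: -12+13=1 d=10 *, r--
l=0 r=6: -12+10=-2 d=7 *, r--
l=0 r=5: -12+6=-6 d=3 *, r--
l=0 r=4: -12+5=-7 d=2 *, r--
l=0 r=3: -12+3=-9 d=0 *, stop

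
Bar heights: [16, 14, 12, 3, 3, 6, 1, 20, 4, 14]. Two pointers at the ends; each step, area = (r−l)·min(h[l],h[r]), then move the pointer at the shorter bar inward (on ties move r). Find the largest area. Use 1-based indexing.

max area = 126

l=1 r=10: min(16,14)*9=126 best=126 *, r--
l=1 r=9: min(16,4)*8=32 best=126, r--
l=1 r=8: min(16,20)*7=112 best=126, l++
l=2 r=8: min(14,20)*6=84 best=126, l++
l=3 r=8: min(12,20)*5=60 best=126, l++
l=4 r=8: min(3,20)*4=12 best=126, l++
l=5 r=8: min(3,20)*3=9 best=126, l++
l=6 r=8: min(6,20)*2=12 best=126, l++
l=7 r=8: min(1,20)*1=1 best=126, l++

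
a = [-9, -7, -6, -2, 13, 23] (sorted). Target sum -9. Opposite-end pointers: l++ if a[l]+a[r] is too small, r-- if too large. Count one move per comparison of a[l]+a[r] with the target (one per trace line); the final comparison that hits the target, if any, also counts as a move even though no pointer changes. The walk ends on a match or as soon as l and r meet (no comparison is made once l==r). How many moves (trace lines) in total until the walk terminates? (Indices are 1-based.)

4 moves

[1,6] -9+23=14 >-9 → r--
[1,5] -9+13=4 >-9 → r--
[1,4] -9+-2=-11 <-9 → l++
[2,4] -7+-2=-9 → found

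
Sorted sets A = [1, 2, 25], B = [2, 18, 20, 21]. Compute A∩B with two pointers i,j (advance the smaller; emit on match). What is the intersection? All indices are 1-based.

i=1 j=1: 1<2, i++
i=2 j=1: 2==2 emit, i++,j++
i=3 j=2: 25>18, j++
i=3 j=3: 25>20, j++
i=3 j=4: 25>21, j++

intersection = [2]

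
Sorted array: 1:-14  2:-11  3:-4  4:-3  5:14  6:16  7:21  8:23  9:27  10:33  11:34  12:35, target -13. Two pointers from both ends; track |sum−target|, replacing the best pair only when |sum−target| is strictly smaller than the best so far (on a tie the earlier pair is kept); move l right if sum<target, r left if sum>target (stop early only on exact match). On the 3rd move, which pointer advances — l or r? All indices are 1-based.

r

l=1 r=12: -14+35=21 d=34 *, r--
l=1 r=11: -14+34=20 d=33 *, r--
l=1 r=10: -14+33=19 d=32 *, r--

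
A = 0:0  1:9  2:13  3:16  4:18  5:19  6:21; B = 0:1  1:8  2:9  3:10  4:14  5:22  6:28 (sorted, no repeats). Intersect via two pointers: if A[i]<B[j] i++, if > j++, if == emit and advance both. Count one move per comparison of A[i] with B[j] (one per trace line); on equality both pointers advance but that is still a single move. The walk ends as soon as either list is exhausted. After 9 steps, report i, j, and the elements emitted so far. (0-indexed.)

[i=0,j=0] 0<1 → i++
[i=1,j=0] 9>1 → j++
[i=1,j=1] 9>8 → j++
[i=1,j=2] 9==9 emit → i++,j++
[i=2,j=3] 13>10 → j++
[i=2,j=4] 13<14 → i++
[i=3,j=4] 16>14 → j++
[i=3,j=5] 16<22 → i++
[i=4,j=5] 18<22 → i++

i=5, j=5, emitted=[9]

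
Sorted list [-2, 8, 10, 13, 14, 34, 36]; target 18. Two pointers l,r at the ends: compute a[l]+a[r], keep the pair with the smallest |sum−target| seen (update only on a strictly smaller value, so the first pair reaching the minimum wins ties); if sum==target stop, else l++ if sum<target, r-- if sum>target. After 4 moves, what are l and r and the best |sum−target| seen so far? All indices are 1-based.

l=1 r=7: -2+36=34 d=16 *, r--
l=1 r=6: -2+34=32 d=14 *, r--
l=1 r=5: -2+14=12 d=6 *, l++
l=2 r=5: 8+14=22 d=4 *, r--

l=2, r=4, best |Δ|=4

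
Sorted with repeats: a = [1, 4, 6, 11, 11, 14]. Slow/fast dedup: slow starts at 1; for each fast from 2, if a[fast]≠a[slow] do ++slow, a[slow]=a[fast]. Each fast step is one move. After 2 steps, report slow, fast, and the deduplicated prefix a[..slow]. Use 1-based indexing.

slow=3, fast=4, prefix=[1, 4, 6]

slow=1 fast=2: a[fast]=4≠a[slow]=1 write a[2]=4, slow++,fast++
slow=2 fast=3: a[fast]=6≠a[slow]=4 write a[3]=6, slow++,fast++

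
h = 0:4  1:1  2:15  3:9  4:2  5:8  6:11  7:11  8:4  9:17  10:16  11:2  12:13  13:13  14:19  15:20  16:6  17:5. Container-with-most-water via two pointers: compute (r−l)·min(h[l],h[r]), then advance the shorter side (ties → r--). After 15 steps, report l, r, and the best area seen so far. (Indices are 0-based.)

l=13, r=15, best area=195

[0,17] min(4,5)*17=68 best=68 * → l++
[1,17] min(1,5)*16=16 best=68 → l++
[2,17] min(15,5)*15=75 best=75 * → r--
[2,16] min(15,6)*14=84 best=84 * → r--
[2,15] min(15,20)*13=195 best=195 * → l++
[3,15] min(9,20)*12=108 best=195 → l++
[4,15] min(2,20)*11=22 best=195 → l++
[5,15] min(8,20)*10=80 best=195 → l++
[6,15] min(11,20)*9=99 best=195 → l++
[7,15] min(11,20)*8=88 best=195 → l++
[8,15] min(4,20)*7=28 best=195 → l++
[9,15] min(17,20)*6=102 best=195 → l++
[10,15] min(16,20)*5=80 best=195 → l++
[11,15] min(2,20)*4=8 best=195 → l++
[12,15] min(13,20)*3=39 best=195 → l++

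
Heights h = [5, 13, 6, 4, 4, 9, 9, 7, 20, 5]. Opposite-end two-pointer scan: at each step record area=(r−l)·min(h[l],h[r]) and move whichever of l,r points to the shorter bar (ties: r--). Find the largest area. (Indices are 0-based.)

l=0 r=9: min(5,5)*9=45 best=45 *, r--
l=0 r=8: min(5,20)*8=40 best=45, l++
l=1 r=8: min(13,20)*7=91 best=91 *, l++
l=2 r=8: min(6,20)*6=36 best=91, l++
l=3 r=8: min(4,20)*5=20 best=91, l++
l=4 r=8: min(4,20)*4=16 best=91, l++
l=5 r=8: min(9,20)*3=27 best=91, l++
l=6 r=8: min(9,20)*2=18 best=91, l++
l=7 r=8: min(7,20)*1=7 best=91, l++

max area = 91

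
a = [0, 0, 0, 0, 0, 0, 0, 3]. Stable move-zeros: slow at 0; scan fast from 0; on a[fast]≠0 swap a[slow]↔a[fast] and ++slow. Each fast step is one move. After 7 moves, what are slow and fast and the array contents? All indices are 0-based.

slow=0, fast=7, a=[0, 0, 0, 0, 0, 0, 0, 3]

slow=0 fast=0: a[fast]=0, fast++
slow=0 fast=1: a[fast]=0, fast++
slow=0 fast=2: a[fast]=0, fast++
slow=0 fast=3: a[fast]=0, fast++
slow=0 fast=4: a[fast]=0, fast++
slow=0 fast=5: a[fast]=0, fast++
slow=0 fast=6: a[fast]=0, fast++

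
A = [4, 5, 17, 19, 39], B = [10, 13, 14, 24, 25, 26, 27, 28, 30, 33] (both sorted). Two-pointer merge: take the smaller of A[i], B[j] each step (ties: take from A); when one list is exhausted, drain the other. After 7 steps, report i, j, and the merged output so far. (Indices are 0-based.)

i=4, j=3, merged so far=[4, 5, 10, 13, 14, 17, 19]

i=0 j=0: A[i]=4<=B[j]=10 take 4, i++
i=1 j=0: A[i]=5<=B[j]=10 take 5, i++
i=2 j=0: A[i]=17>B[j]=10 take 10, j++
i=2 j=1: A[i]=17>B[j]=13 take 13, j++
i=2 j=2: A[i]=17>B[j]=14 take 14, j++
i=2 j=3: A[i]=17<=B[j]=24 take 17, i++
i=3 j=3: A[i]=19<=B[j]=24 take 19, i++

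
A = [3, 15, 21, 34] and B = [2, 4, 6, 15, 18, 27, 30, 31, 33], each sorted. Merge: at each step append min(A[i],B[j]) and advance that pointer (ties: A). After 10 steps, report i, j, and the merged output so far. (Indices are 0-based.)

i=0 j=0: A[i]=3>B[j]=2 take 2, j++
i=0 j=1: A[i]=3<=B[j]=4 take 3, i++
i=1 j=1: A[i]=15>B[j]=4 take 4, j++
i=1 j=2: A[i]=15>B[j]=6 take 6, j++
i=1 j=3: A[i]=15<=B[j]=15 take 15, i++
i=2 j=3: A[i]=21>B[j]=15 take 15, j++
i=2 j=4: A[i]=21>B[j]=18 take 18, j++
i=2 j=5: A[i]=21<=B[j]=27 take 21, i++
i=3 j=5: A[i]=34>B[j]=27 take 27, j++
i=3 j=6: A[i]=34>B[j]=30 take 30, j++

i=3, j=7, merged so far=[2, 3, 4, 6, 15, 15, 18, 21, 27, 30]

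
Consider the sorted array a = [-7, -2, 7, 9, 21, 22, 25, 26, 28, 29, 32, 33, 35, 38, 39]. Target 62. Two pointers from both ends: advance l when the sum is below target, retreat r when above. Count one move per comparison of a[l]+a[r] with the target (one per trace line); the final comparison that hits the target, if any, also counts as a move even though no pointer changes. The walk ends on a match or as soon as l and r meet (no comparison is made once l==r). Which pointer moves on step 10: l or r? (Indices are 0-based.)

l=0 r=14: -7+39=32 <62, l++
l=1 r=14: -2+39=37 <62, l++
l=2 r=14: 7+39=46 <62, l++
l=3 r=14: 9+39=48 <62, l++
l=4 r=14: 21+39=60 <62, l++
l=5 r=14: 22+39=61 <62, l++
l=6 r=14: 25+39=64 >62, r--
l=6 r=13: 25+38=63 >62, r--
l=6 r=12: 25+35=60 <62, l++
l=7 r=12: 26+35=61 <62, l++

l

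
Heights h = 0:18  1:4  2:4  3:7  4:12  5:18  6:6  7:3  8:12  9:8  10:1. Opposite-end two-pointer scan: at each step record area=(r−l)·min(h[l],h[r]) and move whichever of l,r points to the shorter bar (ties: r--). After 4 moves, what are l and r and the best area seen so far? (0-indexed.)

l=0, r=6, best area=96

l=0 r=10: min(18,1)*10=10 best=10 *, r--
l=0 r=9: min(18,8)*9=72 best=72 *, r--
l=0 r=8: min(18,12)*8=96 best=96 *, r--
l=0 r=7: min(18,3)*7=21 best=96, r--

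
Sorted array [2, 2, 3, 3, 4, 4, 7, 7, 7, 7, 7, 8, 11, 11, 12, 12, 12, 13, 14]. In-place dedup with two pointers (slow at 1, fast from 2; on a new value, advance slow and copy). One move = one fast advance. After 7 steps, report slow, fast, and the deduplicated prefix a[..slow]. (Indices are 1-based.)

slow=4, fast=9, prefix=[2, 3, 4, 7]

slow=1 fast=2: a[fast]=2=a[slow] dup, fast++
slow=1 fast=3: a[fast]=3≠a[slow]=2 write a[2]=3, slow++,fast++
slow=2 fast=4: a[fast]=3=a[slow] dup, fast++
slow=2 fast=5: a[fast]=4≠a[slow]=3 write a[3]=4, slow++,fast++
slow=3 fast=6: a[fast]=4=a[slow] dup, fast++
slow=3 fast=7: a[fast]=7≠a[slow]=4 write a[4]=7, slow++,fast++
slow=4 fast=8: a[fast]=7=a[slow] dup, fast++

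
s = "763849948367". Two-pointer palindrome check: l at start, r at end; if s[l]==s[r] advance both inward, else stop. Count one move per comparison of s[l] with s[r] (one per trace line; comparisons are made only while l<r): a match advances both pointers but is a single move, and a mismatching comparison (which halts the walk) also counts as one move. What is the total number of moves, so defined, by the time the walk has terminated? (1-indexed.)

6 moves

[1,12] '7'=='7' → l++,r--
[2,11] '6'=='6' → l++,r--
[3,10] '3'=='3' → l++,r--
[4,9] '8'=='8' → l++,r--
[5,8] '4'=='4' → l++,r--
[6,7] '9'=='9' → l++,r--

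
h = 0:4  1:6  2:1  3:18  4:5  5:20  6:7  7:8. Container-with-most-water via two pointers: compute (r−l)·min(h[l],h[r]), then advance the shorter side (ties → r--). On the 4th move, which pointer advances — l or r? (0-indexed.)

r

[0,7] min(4,8)*7=28 best=28 * → l++
[1,7] min(6,8)*6=36 best=36 * → l++
[2,7] min(1,8)*5=5 best=36 → l++
[3,7] min(18,8)*4=32 best=36 → r--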